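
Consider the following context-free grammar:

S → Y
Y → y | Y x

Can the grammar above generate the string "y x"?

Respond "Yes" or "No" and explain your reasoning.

Yes - a valid derivation exists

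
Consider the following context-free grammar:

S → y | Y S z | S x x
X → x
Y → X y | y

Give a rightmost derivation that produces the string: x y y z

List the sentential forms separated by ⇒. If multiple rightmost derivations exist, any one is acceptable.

S ⇒ Y S z ⇒ Y y z ⇒ X y y z ⇒ x y y z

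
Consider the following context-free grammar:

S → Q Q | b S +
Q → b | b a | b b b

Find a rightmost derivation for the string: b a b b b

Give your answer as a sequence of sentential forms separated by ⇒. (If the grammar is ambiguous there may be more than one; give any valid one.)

S ⇒ Q Q ⇒ Q b b b ⇒ b a b b b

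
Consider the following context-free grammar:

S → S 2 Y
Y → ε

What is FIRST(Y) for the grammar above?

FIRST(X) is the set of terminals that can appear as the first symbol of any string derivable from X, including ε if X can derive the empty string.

We compute FIRST(Y) using the standard algorithm.
FIRST(S) = {}
FIRST(Y) = {ε}
Therefore, FIRST(Y) = {ε}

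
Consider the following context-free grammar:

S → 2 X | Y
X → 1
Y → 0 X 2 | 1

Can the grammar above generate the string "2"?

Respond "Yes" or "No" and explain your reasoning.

No - no valid derivation exists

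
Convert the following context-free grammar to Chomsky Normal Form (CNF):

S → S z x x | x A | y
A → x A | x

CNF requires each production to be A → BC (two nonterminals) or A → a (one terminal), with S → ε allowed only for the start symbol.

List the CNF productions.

TZ → z; TX → x; S → y; A → x; S → S X0; X0 → TZ X1; X1 → TX TX; S → TX A; A → TX A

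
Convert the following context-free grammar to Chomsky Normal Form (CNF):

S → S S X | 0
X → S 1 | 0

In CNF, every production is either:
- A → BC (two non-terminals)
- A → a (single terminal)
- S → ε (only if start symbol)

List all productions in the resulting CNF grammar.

S → 0; T1 → 1; X → 0; S → S X0; X0 → S X; X → S T1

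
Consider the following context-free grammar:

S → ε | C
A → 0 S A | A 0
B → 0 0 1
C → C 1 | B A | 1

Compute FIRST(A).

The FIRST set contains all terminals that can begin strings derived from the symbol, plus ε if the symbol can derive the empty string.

We compute FIRST(A) using the standard algorithm.
FIRST(A) = {0}
FIRST(B) = {0}
FIRST(C) = {0, 1}
FIRST(S) = {0, 1, ε}
Therefore, FIRST(A) = {0}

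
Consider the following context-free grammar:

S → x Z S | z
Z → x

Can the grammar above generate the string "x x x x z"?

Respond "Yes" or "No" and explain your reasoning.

Yes - a valid derivation exists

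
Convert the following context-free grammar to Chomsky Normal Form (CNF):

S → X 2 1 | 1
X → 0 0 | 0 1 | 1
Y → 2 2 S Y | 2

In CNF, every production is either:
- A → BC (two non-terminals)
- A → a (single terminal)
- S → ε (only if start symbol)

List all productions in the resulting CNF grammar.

T2 → 2; T1 → 1; S → 1; T0 → 0; X → 1; Y → 2; S → X X0; X0 → T2 T1; X → T0 T0; X → T0 T1; Y → T2 X1; X1 → T2 X2; X2 → S Y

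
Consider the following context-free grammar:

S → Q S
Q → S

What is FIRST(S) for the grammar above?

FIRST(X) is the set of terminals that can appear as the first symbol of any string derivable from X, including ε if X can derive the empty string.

We compute FIRST(S) using the standard algorithm.
FIRST(Q) = {}
FIRST(S) = {}
Therefore, FIRST(S) = {}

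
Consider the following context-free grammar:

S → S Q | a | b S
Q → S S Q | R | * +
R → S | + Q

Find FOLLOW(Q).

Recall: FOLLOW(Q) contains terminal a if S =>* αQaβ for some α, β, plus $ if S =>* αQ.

We compute FOLLOW(Q) using the standard algorithm.
FOLLOW(S) starts with {$}.
FIRST(Q) = {*, +, a, b}
FIRST(R) = {+, a, b}
FIRST(S) = {a, b}
FOLLOW(Q) = {$, *, +, a, b}
FOLLOW(R) = {$, *, +, a, b}
FOLLOW(S) = {$, *, +, a, b}
Therefore, FOLLOW(Q) = {$, *, +, a, b}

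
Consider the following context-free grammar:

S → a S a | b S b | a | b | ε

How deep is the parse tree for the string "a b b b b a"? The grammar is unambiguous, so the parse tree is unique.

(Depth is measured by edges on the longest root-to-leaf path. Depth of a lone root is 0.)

4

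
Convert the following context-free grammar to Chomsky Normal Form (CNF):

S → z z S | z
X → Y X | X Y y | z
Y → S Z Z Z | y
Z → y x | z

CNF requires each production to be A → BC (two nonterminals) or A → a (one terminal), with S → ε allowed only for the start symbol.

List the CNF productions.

TZ → z; S → z; TY → y; X → z; Y → y; TX → x; Z → z; S → TZ X0; X0 → TZ S; X → Y X; X → X X1; X1 → Y TY; Y → S X2; X2 → Z X3; X3 → Z Z; Z → TY TX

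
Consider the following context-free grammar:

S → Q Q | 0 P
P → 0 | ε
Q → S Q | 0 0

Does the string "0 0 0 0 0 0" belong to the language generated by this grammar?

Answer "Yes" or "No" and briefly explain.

Yes - a valid derivation exists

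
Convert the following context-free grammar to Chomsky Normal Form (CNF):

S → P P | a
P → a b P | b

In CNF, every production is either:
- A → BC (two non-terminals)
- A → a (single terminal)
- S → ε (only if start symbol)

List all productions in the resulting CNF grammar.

S → a; TA → a; TB → b; P → b; S → P P; P → TA X0; X0 → TB P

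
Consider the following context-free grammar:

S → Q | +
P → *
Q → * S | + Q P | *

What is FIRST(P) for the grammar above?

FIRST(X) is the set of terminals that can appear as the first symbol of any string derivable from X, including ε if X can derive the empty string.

We compute FIRST(P) using the standard algorithm.
FIRST(P) = {*}
FIRST(Q) = {*, +}
FIRST(S) = {*, +}
Therefore, FIRST(P) = {*}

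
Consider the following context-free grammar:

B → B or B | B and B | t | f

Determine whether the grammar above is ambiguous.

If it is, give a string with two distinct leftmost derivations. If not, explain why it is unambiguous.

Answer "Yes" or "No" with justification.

Yes - the string 'f or f or t and t or t and t' has two distinct leftmost derivations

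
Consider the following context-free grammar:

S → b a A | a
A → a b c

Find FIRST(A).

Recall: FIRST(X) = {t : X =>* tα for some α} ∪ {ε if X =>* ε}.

We compute FIRST(A) using the standard algorithm.
FIRST(A) = {a}
FIRST(S) = {a, b}
Therefore, FIRST(A) = {a}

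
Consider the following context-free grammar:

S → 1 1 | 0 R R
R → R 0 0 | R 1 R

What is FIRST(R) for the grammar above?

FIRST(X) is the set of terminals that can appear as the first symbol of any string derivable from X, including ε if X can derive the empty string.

We compute FIRST(R) using the standard algorithm.
FIRST(R) = {}
FIRST(S) = {0, 1}
Therefore, FIRST(R) = {}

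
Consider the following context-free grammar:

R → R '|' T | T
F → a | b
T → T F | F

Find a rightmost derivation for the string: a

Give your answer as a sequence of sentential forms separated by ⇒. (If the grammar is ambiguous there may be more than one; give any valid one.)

R ⇒ T ⇒ F ⇒ a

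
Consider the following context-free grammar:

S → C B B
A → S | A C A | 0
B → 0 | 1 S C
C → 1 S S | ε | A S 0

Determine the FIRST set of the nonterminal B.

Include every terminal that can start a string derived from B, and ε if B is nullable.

We compute FIRST(B) using the standard algorithm.
FIRST(A) = {0, 1}
FIRST(B) = {0, 1}
FIRST(C) = {0, 1, ε}
FIRST(S) = {0, 1}
Therefore, FIRST(B) = {0, 1}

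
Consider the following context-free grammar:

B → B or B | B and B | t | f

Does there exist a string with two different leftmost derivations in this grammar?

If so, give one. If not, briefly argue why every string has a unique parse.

Yes - the string 't and f or t' has two distinct leftmost derivations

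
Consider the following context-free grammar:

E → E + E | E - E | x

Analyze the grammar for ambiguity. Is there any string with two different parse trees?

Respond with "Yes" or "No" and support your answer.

Yes - the string 'x + x - x + x' has two distinct parse trees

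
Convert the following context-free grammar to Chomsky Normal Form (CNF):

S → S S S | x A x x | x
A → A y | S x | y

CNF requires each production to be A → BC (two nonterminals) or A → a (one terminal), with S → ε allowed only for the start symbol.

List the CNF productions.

TX → x; S → x; TY → y; A → y; S → S X0; X0 → S S; S → TX X1; X1 → A X2; X2 → TX TX; A → A TY; A → S TX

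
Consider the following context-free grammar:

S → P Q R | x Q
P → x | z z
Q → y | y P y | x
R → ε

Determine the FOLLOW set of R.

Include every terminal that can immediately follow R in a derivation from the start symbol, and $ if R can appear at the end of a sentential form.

We compute FOLLOW(R) using the standard algorithm.
FOLLOW(S) starts with {$}.
FIRST(P) = {x, z}
FIRST(Q) = {x, y}
FIRST(R) = {ε}
FIRST(S) = {x, z}
FOLLOW(P) = {x, y}
FOLLOW(Q) = {$}
FOLLOW(R) = {$}
FOLLOW(S) = {$}
Therefore, FOLLOW(R) = {$}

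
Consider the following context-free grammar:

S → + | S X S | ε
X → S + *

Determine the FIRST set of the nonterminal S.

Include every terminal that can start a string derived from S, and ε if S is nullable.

We compute FIRST(S) using the standard algorithm.
FIRST(S) = {+, ε}
FIRST(X) = {+}
Therefore, FIRST(S) = {+, ε}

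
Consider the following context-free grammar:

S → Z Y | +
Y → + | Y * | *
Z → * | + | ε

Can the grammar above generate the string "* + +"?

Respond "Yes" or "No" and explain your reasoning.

No - no valid derivation exists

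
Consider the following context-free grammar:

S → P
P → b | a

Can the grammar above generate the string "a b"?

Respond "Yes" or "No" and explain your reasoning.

No - no valid derivation exists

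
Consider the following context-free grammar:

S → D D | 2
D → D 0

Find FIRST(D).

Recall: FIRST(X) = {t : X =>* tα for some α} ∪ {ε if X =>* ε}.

We compute FIRST(D) using the standard algorithm.
FIRST(D) = {}
FIRST(S) = {2}
Therefore, FIRST(D) = {}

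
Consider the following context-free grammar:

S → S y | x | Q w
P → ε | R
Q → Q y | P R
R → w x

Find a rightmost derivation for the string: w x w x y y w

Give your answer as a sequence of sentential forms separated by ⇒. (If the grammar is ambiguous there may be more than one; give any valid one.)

S ⇒ Q w ⇒ Q y w ⇒ Q y y w ⇒ P R y y w ⇒ P w x y y w ⇒ R w x y y w ⇒ w x w x y y w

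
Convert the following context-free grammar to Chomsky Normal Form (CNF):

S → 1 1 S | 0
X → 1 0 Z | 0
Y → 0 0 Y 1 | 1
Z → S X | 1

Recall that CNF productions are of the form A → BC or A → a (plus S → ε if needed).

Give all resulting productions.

T1 → 1; S → 0; T0 → 0; X → 0; Y → 1; Z → 1; S → T1 X0; X0 → T1 S; X → T1 X1; X1 → T0 Z; Y → T0 X2; X2 → T0 X3; X3 → Y T1; Z → S X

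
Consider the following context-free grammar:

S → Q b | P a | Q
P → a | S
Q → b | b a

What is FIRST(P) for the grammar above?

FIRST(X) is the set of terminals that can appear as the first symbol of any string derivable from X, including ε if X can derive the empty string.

We compute FIRST(P) using the standard algorithm.
FIRST(P) = {a, b}
FIRST(Q) = {b}
FIRST(S) = {a, b}
Therefore, FIRST(P) = {a, b}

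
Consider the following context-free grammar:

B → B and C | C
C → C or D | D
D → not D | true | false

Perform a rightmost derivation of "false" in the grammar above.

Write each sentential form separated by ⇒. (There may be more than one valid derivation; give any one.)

B ⇒ C ⇒ D ⇒ false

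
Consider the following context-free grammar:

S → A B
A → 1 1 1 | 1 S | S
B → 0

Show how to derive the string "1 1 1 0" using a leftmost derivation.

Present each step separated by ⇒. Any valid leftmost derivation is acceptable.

S ⇒ A B ⇒ 1 1 1 B ⇒ 1 1 1 0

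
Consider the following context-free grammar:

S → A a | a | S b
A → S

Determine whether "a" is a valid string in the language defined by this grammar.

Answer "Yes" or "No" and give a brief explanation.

Yes - a valid derivation exists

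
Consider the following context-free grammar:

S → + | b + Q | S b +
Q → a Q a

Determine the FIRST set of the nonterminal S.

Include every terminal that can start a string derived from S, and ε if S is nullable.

We compute FIRST(S) using the standard algorithm.
FIRST(Q) = {a}
FIRST(S) = {+, b}
Therefore, FIRST(S) = {+, b}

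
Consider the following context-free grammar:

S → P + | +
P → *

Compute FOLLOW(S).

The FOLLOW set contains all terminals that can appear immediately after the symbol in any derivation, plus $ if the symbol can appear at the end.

We compute FOLLOW(S) using the standard algorithm.
FOLLOW(S) starts with {$}.
FIRST(P) = {*}
FIRST(S) = {*, +}
FOLLOW(P) = {+}
FOLLOW(S) = {$}
Therefore, FOLLOW(S) = {$}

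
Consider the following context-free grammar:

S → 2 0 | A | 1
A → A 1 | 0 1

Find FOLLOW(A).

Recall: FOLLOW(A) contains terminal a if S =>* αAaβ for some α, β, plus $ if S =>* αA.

We compute FOLLOW(A) using the standard algorithm.
FOLLOW(S) starts with {$}.
FIRST(A) = {0}
FIRST(S) = {0, 1, 2}
FOLLOW(A) = {$, 1}
FOLLOW(S) = {$}
Therefore, FOLLOW(A) = {$, 1}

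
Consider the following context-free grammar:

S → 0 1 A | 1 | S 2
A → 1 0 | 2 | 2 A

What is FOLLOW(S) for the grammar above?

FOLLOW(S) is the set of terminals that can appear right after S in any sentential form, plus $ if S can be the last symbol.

We compute FOLLOW(S) using the standard algorithm.
FOLLOW(S) starts with {$}.
FIRST(A) = {1, 2}
FIRST(S) = {0, 1}
FOLLOW(A) = {$, 2}
FOLLOW(S) = {$, 2}
Therefore, FOLLOW(S) = {$, 2}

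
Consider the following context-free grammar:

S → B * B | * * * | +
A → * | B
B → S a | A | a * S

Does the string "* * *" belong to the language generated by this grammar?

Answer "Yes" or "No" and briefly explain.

Yes - a valid derivation exists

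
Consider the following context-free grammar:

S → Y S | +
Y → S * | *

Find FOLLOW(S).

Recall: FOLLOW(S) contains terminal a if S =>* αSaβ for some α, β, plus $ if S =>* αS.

We compute FOLLOW(S) using the standard algorithm.
FOLLOW(S) starts with {$}.
FIRST(S) = {*, +}
FIRST(Y) = {*, +}
FOLLOW(S) = {$, *}
FOLLOW(Y) = {*, +}
Therefore, FOLLOW(S) = {$, *}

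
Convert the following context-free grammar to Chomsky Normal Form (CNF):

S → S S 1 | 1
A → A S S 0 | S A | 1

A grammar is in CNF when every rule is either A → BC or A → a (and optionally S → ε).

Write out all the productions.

T1 → 1; S → 1; T0 → 0; A → 1; S → S X0; X0 → S T1; A → A X1; X1 → S X2; X2 → S T0; A → S A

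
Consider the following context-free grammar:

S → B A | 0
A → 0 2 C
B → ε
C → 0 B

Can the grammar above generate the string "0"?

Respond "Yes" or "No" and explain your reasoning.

Yes - a valid derivation exists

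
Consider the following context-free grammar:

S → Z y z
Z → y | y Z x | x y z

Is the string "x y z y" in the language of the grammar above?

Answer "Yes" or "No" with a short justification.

No - no valid derivation exists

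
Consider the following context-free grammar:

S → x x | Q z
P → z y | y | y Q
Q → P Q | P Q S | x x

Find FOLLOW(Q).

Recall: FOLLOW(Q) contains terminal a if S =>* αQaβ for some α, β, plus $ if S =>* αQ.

We compute FOLLOW(Q) using the standard algorithm.
FOLLOW(S) starts with {$}.
FIRST(P) = {y, z}
FIRST(Q) = {x, y, z}
FIRST(S) = {x, y, z}
FOLLOW(P) = {x, y, z}
FOLLOW(Q) = {x, y, z}
FOLLOW(S) = {$, x, y, z}
Therefore, FOLLOW(Q) = {x, y, z}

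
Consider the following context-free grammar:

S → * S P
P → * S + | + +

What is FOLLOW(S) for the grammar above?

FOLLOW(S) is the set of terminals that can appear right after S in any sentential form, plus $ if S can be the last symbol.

We compute FOLLOW(S) using the standard algorithm.
FOLLOW(S) starts with {$}.
FIRST(P) = {*, +}
FIRST(S) = {*}
FOLLOW(P) = {$, *, +}
FOLLOW(S) = {$, *, +}
Therefore, FOLLOW(S) = {$, *, +}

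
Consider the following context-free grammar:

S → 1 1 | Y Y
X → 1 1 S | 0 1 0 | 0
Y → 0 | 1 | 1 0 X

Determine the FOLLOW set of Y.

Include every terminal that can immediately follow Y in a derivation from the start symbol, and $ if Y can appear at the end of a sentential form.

We compute FOLLOW(Y) using the standard algorithm.
FOLLOW(S) starts with {$}.
FIRST(S) = {0, 1}
FIRST(X) = {0, 1}
FIRST(Y) = {0, 1}
FOLLOW(S) = {$, 0, 1}
FOLLOW(X) = {$, 0, 1}
FOLLOW(Y) = {$, 0, 1}
Therefore, FOLLOW(Y) = {$, 0, 1}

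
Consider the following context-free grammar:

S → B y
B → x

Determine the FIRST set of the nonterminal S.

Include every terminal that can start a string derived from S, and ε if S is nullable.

We compute FIRST(S) using the standard algorithm.
FIRST(B) = {x}
FIRST(S) = {x}
Therefore, FIRST(S) = {x}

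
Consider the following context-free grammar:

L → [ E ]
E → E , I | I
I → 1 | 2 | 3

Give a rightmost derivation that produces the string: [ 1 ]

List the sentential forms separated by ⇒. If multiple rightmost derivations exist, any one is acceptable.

L ⇒ [ E ] ⇒ [ I ] ⇒ [ 1 ]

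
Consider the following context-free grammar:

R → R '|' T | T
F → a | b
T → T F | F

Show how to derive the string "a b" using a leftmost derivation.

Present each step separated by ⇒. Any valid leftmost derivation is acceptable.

R ⇒ T ⇒ T F ⇒ F F ⇒ a F ⇒ a b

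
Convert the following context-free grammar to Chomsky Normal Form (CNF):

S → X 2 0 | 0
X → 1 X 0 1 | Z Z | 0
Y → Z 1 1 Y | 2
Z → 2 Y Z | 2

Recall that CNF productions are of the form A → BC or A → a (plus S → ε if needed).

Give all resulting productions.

T2 → 2; T0 → 0; S → 0; T1 → 1; X → 0; Y → 2; Z → 2; S → X X0; X0 → T2 T0; X → T1 X1; X1 → X X2; X2 → T0 T1; X → Z Z; Y → Z X3; X3 → T1 X4; X4 → T1 Y; Z → T2 X5; X5 → Y Z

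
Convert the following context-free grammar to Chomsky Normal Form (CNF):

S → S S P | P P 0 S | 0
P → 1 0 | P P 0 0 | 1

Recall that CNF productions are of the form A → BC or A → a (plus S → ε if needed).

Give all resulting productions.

T0 → 0; S → 0; T1 → 1; P → 1; S → S X0; X0 → S P; S → P X1; X1 → P X2; X2 → T0 S; P → T1 T0; P → P X3; X3 → P X4; X4 → T0 T0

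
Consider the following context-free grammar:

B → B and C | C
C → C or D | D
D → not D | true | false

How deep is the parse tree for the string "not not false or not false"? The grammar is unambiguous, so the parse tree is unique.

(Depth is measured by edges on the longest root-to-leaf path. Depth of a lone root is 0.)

6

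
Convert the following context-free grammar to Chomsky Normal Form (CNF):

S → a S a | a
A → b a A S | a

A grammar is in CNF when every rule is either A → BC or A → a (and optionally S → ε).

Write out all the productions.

TA → a; S → a; TB → b; A → a; S → TA X0; X0 → S TA; A → TB X1; X1 → TA X2; X2 → A S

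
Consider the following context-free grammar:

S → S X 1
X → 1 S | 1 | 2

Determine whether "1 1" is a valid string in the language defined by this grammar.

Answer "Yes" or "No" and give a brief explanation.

No - no valid derivation exists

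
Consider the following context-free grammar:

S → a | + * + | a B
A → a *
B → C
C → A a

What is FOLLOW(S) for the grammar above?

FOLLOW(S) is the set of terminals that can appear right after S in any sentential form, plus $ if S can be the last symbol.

We compute FOLLOW(S) using the standard algorithm.
FOLLOW(S) starts with {$}.
FIRST(A) = {a}
FIRST(B) = {a}
FIRST(C) = {a}
FIRST(S) = {+, a}
FOLLOW(A) = {a}
FOLLOW(B) = {$}
FOLLOW(C) = {$}
FOLLOW(S) = {$}
Therefore, FOLLOW(S) = {$}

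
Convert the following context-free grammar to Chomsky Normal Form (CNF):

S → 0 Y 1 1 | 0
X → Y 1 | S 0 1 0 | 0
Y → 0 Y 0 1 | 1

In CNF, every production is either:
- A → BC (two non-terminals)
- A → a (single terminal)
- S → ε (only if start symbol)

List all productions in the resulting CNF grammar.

T0 → 0; T1 → 1; S → 0; X → 0; Y → 1; S → T0 X0; X0 → Y X1; X1 → T1 T1; X → Y T1; X → S X2; X2 → T0 X3; X3 → T1 T0; Y → T0 X4; X4 → Y X5; X5 → T0 T1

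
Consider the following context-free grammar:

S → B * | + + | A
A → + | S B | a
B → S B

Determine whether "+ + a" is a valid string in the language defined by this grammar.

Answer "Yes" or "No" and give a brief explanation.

No - no valid derivation exists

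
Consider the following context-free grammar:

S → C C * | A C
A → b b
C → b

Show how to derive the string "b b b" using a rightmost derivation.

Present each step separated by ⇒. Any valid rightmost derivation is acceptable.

S ⇒ A C ⇒ A b ⇒ b b b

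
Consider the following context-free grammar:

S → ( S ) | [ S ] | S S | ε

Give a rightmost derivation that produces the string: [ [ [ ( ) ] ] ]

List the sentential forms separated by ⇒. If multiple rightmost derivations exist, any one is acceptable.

S ⇒ [ S ] ⇒ [ [ S ] ] ⇒ [ [ [ S ] ] ] ⇒ [ [ [ ( S ) ] ] ] ⇒ [ [ [ ( ) ] ] ]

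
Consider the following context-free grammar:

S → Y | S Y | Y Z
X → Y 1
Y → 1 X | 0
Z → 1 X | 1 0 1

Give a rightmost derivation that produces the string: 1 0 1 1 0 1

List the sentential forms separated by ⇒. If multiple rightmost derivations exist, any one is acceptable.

S ⇒ Y Z ⇒ Y 1 0 1 ⇒ 1 X 1 0 1 ⇒ 1 Y 1 1 0 1 ⇒ 1 0 1 1 0 1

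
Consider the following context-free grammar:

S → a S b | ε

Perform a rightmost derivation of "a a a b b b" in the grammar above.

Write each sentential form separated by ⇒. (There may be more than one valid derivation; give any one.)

S ⇒ a S b ⇒ a a S b b ⇒ a a a S b b b ⇒ a a a b b b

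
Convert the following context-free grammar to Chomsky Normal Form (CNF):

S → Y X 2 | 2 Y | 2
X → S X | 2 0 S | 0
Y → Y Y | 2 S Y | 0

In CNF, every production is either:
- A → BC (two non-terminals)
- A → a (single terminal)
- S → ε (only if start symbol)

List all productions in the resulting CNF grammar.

T2 → 2; S → 2; T0 → 0; X → 0; Y → 0; S → Y X0; X0 → X T2; S → T2 Y; X → S X; X → T2 X1; X1 → T0 S; Y → Y Y; Y → T2 X2; X2 → S Y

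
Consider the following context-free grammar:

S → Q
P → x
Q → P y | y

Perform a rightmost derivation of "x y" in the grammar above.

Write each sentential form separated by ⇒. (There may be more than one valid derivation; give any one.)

S ⇒ Q ⇒ P y ⇒ x y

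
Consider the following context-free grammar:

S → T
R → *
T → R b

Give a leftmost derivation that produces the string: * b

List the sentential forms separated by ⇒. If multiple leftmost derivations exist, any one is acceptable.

S ⇒ T ⇒ R b ⇒ * b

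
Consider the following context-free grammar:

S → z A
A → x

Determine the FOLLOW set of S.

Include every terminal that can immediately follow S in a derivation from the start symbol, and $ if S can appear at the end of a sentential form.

We compute FOLLOW(S) using the standard algorithm.
FOLLOW(S) starts with {$}.
FIRST(A) = {x}
FIRST(S) = {z}
FOLLOW(A) = {$}
FOLLOW(S) = {$}
Therefore, FOLLOW(S) = {$}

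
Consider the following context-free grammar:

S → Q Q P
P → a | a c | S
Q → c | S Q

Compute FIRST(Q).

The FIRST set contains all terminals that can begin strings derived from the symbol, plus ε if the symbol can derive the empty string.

We compute FIRST(Q) using the standard algorithm.
FIRST(P) = {a, c}
FIRST(Q) = {c}
FIRST(S) = {c}
Therefore, FIRST(Q) = {c}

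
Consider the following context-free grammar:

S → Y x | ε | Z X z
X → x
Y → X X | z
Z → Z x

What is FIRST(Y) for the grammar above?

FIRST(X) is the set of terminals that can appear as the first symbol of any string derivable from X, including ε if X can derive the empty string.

We compute FIRST(Y) using the standard algorithm.
FIRST(S) = {x, z, ε}
FIRST(X) = {x}
FIRST(Y) = {x, z}
FIRST(Z) = {}
Therefore, FIRST(Y) = {x, z}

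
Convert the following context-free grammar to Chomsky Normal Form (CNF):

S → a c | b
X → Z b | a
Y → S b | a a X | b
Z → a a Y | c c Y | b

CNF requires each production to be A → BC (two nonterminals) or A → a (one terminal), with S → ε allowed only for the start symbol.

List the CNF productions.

TA → a; TC → c; S → b; TB → b; X → a; Y → b; Z → b; S → TA TC; X → Z TB; Y → S TB; Y → TA X0; X0 → TA X; Z → TA X1; X1 → TA Y; Z → TC X2; X2 → TC Y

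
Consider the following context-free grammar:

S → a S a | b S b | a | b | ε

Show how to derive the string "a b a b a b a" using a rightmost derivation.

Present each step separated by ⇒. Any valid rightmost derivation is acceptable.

S ⇒ a S a ⇒ a b S b a ⇒ a b a S a b a ⇒ a b a b a b a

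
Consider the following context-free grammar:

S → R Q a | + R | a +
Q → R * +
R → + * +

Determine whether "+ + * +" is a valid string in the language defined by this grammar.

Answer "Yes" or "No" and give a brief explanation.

Yes - a valid derivation exists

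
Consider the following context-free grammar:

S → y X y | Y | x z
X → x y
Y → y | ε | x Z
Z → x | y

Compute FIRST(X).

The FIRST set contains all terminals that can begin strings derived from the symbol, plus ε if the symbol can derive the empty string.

We compute FIRST(X) using the standard algorithm.
FIRST(S) = {x, y, ε}
FIRST(X) = {x}
FIRST(Y) = {x, y, ε}
FIRST(Z) = {x, y}
Therefore, FIRST(X) = {x}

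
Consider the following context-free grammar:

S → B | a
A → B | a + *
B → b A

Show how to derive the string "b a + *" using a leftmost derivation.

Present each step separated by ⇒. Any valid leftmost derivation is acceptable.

S ⇒ B ⇒ b A ⇒ b a + *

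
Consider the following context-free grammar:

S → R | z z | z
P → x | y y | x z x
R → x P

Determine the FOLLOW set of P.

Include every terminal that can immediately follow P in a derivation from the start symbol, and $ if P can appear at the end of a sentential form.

We compute FOLLOW(P) using the standard algorithm.
FOLLOW(S) starts with {$}.
FIRST(P) = {x, y}
FIRST(R) = {x}
FIRST(S) = {x, z}
FOLLOW(P) = {$}
FOLLOW(R) = {$}
FOLLOW(S) = {$}
Therefore, FOLLOW(P) = {$}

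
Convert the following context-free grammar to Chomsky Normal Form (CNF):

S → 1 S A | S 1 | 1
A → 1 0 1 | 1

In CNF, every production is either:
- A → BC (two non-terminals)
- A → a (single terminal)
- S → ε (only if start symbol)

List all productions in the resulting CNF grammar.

T1 → 1; S → 1; T0 → 0; A → 1; S → T1 X0; X0 → S A; S → S T1; A → T1 X1; X1 → T0 T1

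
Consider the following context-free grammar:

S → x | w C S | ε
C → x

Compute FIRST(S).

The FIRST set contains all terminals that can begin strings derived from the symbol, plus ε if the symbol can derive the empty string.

We compute FIRST(S) using the standard algorithm.
FIRST(C) = {x}
FIRST(S) = {w, x, ε}
Therefore, FIRST(S) = {w, x, ε}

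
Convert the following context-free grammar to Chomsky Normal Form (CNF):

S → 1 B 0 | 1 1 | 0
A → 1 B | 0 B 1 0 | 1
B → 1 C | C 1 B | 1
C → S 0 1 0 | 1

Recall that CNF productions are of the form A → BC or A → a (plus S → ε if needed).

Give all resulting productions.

T1 → 1; T0 → 0; S → 0; A → 1; B → 1; C → 1; S → T1 X0; X0 → B T0; S → T1 T1; A → T1 B; A → T0 X1; X1 → B X2; X2 → T1 T0; B → T1 C; B → C X3; X3 → T1 B; C → S X4; X4 → T0 X5; X5 → T1 T0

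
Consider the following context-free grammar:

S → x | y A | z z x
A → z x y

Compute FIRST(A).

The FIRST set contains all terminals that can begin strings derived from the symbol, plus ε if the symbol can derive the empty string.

We compute FIRST(A) using the standard algorithm.
FIRST(A) = {z}
FIRST(S) = {x, y, z}
Therefore, FIRST(A) = {z}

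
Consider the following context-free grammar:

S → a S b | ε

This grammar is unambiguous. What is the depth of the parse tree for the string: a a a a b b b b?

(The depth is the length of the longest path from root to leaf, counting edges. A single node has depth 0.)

5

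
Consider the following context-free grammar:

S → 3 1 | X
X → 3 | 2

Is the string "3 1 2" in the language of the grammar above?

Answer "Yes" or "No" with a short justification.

No - no valid derivation exists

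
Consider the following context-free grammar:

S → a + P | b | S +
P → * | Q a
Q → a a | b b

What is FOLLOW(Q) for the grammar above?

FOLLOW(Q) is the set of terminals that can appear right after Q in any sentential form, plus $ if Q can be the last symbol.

We compute FOLLOW(Q) using the standard algorithm.
FOLLOW(S) starts with {$}.
FIRST(P) = {*, a, b}
FIRST(Q) = {a, b}
FIRST(S) = {a, b}
FOLLOW(P) = {$, +}
FOLLOW(Q) = {a}
FOLLOW(S) = {$, +}
Therefore, FOLLOW(Q) = {a}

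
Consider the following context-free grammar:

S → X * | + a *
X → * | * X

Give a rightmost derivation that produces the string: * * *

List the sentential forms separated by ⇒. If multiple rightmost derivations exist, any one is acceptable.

S ⇒ X * ⇒ * X * ⇒ * * *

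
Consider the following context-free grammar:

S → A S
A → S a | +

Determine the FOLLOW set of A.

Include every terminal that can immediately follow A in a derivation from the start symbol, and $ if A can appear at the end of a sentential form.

We compute FOLLOW(A) using the standard algorithm.
FOLLOW(S) starts with {$}.
FIRST(A) = {+}
FIRST(S) = {+}
FOLLOW(A) = {+}
FOLLOW(S) = {$, a}
Therefore, FOLLOW(A) = {+}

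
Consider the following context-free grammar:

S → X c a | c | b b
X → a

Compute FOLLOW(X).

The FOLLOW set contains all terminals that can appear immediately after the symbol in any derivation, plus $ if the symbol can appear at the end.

We compute FOLLOW(X) using the standard algorithm.
FOLLOW(S) starts with {$}.
FIRST(S) = {a, b, c}
FIRST(X) = {a}
FOLLOW(S) = {$}
FOLLOW(X) = {c}
Therefore, FOLLOW(X) = {c}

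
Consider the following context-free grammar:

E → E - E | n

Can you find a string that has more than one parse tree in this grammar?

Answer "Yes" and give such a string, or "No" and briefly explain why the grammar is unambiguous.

Yes - the string 'n - n - n - n - n' has two distinct parse trees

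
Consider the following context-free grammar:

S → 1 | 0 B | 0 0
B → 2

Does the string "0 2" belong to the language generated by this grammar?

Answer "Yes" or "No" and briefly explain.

Yes - a valid derivation exists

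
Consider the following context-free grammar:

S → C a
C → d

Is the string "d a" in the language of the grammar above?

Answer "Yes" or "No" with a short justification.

Yes - a valid derivation exists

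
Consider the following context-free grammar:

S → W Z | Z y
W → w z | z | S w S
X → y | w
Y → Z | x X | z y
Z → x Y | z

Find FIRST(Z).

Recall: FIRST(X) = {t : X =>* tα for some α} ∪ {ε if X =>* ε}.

We compute FIRST(Z) using the standard algorithm.
FIRST(S) = {w, x, z}
FIRST(W) = {w, x, z}
FIRST(X) = {w, y}
FIRST(Y) = {x, z}
FIRST(Z) = {x, z}
Therefore, FIRST(Z) = {x, z}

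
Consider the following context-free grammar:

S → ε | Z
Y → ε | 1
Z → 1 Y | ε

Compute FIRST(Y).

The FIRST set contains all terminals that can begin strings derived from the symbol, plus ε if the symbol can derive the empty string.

We compute FIRST(Y) using the standard algorithm.
FIRST(S) = {1, ε}
FIRST(Y) = {1, ε}
FIRST(Z) = {1, ε}
Therefore, FIRST(Y) = {1, ε}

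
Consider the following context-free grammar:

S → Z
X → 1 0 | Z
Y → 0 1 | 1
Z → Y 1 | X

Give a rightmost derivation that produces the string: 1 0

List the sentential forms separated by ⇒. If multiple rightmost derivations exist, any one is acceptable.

S ⇒ Z ⇒ X ⇒ 1 0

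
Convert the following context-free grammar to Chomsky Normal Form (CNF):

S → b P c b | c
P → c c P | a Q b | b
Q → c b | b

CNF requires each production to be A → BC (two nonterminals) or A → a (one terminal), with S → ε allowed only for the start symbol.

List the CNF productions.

TB → b; TC → c; S → c; TA → a; P → b; Q → b; S → TB X0; X0 → P X1; X1 → TC TB; P → TC X2; X2 → TC P; P → TA X3; X3 → Q TB; Q → TC TB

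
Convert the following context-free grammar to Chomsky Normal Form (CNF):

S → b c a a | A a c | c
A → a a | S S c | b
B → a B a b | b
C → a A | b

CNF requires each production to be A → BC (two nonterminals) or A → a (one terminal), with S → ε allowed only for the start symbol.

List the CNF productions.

TB → b; TC → c; TA → a; S → c; A → b; B → b; C → b; S → TB X0; X0 → TC X1; X1 → TA TA; S → A X2; X2 → TA TC; A → TA TA; A → S X3; X3 → S TC; B → TA X4; X4 → B X5; X5 → TA TB; C → TA A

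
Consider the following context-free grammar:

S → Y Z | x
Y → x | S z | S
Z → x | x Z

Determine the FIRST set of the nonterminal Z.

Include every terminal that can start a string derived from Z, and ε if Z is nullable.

We compute FIRST(Z) using the standard algorithm.
FIRST(S) = {x}
FIRST(Y) = {x}
FIRST(Z) = {x}
Therefore, FIRST(Z) = {x}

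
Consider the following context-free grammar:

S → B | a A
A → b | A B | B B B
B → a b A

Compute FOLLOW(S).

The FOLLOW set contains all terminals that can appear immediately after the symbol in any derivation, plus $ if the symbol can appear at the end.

We compute FOLLOW(S) using the standard algorithm.
FOLLOW(S) starts with {$}.
FIRST(A) = {a, b}
FIRST(B) = {a}
FIRST(S) = {a}
FOLLOW(A) = {$, a}
FOLLOW(B) = {$, a}
FOLLOW(S) = {$}
Therefore, FOLLOW(S) = {$}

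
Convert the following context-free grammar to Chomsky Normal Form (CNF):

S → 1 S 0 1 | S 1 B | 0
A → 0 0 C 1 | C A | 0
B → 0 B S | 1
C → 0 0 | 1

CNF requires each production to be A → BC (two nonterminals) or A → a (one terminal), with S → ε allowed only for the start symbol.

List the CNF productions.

T1 → 1; T0 → 0; S → 0; A → 0; B → 1; C → 1; S → T1 X0; X0 → S X1; X1 → T0 T1; S → S X2; X2 → T1 B; A → T0 X3; X3 → T0 X4; X4 → C T1; A → C A; B → T0 X5; X5 → B S; C → T0 T0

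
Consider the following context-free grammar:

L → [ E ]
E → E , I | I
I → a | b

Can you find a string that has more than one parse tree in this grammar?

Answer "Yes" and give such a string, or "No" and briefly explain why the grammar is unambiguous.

No - the grammar is unambiguous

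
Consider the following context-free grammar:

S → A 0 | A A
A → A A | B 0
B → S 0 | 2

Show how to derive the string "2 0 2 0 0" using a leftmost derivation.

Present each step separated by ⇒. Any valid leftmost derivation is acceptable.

S ⇒ A 0 ⇒ A A 0 ⇒ B 0 A 0 ⇒ 2 0 A 0 ⇒ 2 0 B 0 0 ⇒ 2 0 2 0 0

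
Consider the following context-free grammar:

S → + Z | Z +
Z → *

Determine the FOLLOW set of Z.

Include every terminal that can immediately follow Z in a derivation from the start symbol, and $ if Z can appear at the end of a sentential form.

We compute FOLLOW(Z) using the standard algorithm.
FOLLOW(S) starts with {$}.
FIRST(S) = {*, +}
FIRST(Z) = {*}
FOLLOW(S) = {$}
FOLLOW(Z) = {$, +}
Therefore, FOLLOW(Z) = {$, +}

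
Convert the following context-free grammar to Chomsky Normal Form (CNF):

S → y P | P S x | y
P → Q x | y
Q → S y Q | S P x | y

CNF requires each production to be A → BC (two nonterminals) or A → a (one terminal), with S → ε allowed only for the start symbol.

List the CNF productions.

TY → y; TX → x; S → y; P → y; Q → y; S → TY P; S → P X0; X0 → S TX; P → Q TX; Q → S X1; X1 → TY Q; Q → S X2; X2 → P TX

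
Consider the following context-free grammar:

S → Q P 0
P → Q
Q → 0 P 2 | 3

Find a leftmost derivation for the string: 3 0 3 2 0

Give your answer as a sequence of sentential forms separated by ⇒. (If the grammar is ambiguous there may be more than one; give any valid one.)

S ⇒ Q P 0 ⇒ 3 P 0 ⇒ 3 Q 0 ⇒ 3 0 P 2 0 ⇒ 3 0 Q 2 0 ⇒ 3 0 3 2 0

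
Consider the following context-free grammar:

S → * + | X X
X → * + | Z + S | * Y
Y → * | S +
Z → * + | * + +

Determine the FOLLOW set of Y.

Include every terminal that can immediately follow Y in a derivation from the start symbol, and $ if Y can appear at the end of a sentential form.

We compute FOLLOW(Y) using the standard algorithm.
FOLLOW(S) starts with {$}.
FIRST(S) = {*}
FIRST(X) = {*}
FIRST(Y) = {*}
FIRST(Z) = {*}
FOLLOW(S) = {$, *, +}
FOLLOW(X) = {$, *, +}
FOLLOW(Y) = {$, *, +}
FOLLOW(Z) = {+}
Therefore, FOLLOW(Y) = {$, *, +}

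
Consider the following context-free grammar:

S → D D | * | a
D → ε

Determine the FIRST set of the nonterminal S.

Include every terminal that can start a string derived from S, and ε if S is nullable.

We compute FIRST(S) using the standard algorithm.
FIRST(D) = {ε}
FIRST(S) = {*, a, ε}
Therefore, FIRST(S) = {*, a, ε}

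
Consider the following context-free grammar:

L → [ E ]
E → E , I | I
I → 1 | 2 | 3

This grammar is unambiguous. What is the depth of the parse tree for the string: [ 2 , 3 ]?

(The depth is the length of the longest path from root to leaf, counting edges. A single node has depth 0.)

4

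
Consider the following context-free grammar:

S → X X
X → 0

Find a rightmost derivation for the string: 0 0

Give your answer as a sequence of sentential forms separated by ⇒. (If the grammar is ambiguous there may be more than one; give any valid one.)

S ⇒ X X ⇒ X 0 ⇒ 0 0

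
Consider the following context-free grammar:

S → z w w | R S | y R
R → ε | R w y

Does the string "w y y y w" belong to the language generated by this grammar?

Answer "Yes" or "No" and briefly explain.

No - no valid derivation exists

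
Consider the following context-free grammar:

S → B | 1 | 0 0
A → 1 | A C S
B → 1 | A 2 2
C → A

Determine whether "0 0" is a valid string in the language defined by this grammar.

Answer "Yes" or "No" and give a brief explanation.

Yes - a valid derivation exists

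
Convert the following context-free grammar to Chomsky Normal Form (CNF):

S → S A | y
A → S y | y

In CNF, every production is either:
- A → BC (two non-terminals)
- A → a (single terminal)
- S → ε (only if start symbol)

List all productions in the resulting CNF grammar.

S → y; TY → y; A → y; S → S A; A → S TY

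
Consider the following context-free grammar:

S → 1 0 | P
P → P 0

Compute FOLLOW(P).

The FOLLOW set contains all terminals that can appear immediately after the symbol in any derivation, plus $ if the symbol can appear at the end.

We compute FOLLOW(P) using the standard algorithm.
FOLLOW(S) starts with {$}.
FIRST(P) = {}
FIRST(S) = {1}
FOLLOW(P) = {$, 0}
FOLLOW(S) = {$}
Therefore, FOLLOW(P) = {$, 0}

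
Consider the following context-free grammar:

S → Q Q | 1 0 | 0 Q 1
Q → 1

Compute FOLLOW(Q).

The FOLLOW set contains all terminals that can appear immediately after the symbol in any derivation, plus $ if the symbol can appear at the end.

We compute FOLLOW(Q) using the standard algorithm.
FOLLOW(S) starts with {$}.
FIRST(Q) = {1}
FIRST(S) = {0, 1}
FOLLOW(Q) = {$, 1}
FOLLOW(S) = {$}
Therefore, FOLLOW(Q) = {$, 1}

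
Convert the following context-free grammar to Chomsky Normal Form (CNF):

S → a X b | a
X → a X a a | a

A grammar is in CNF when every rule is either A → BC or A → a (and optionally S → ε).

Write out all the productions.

TA → a; TB → b; S → a; X → a; S → TA X0; X0 → X TB; X → TA X1; X1 → X X2; X2 → TA TA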